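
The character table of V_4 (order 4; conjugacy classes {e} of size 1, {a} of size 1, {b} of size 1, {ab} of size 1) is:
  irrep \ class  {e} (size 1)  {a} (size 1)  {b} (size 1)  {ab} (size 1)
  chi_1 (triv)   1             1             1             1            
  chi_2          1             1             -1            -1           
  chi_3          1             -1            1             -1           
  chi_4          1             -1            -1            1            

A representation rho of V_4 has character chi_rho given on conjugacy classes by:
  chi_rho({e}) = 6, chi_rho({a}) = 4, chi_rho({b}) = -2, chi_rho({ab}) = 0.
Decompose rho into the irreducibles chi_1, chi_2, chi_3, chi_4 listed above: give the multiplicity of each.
Multiplicities: chi_1: 2, chi_2: 3, chi_3: 0, chi_4: 1.

Derivation: Use <chi_rho, chi> = (1/|G|) sum_C |C| * chi_rho(C) * conj(chi(C)) with |G| = 4 for each irreducible chi in the table:
  <chi_rho, chi_1> = (1/4)[1*(6)*conj(1) + 1*(4)*conj(1) + 1*(-2)*conj(1) + 1*(0)*conj(1)]
      = (1/4)[(6) + (4) + (-2) + (0)] = 8/4 = 2
  <chi_rho, chi_2> = (1/4)[1*(6)*conj(1) + 1*(4)*conj(1) + 1*(-2)*conj(-1) + 1*(0)*conj(-1)]
      = (1/4)[(6) + (4) + (2) + (0)] = 12/4 = 3
  <chi_rho, chi_3> = (1/4)[1*(6)*conj(1) + 1*(4)*conj(-1) + 1*(-2)*conj(1) + 1*(0)*conj(-1)]
      = (1/4)[(6) + (-4) + (-2) + (0)] = 0/4 = 0
  <chi_rho, chi_4> = (1/4)[1*(6)*conj(1) + 1*(4)*conj(-1) + 1*(-2)*conj(-1) + 1*(0)*conj(1)]
      = (1/4)[(6) + (-4) + (2) + (0)] = 4/4 = 1
Dimension check: dim(rho) = sum (mult * dim) = 2*1 + 3*1 + 0*1 + 1*1 = 6 = chi_rho(e) = 6.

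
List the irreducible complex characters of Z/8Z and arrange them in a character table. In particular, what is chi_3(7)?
Character table of Z/8Z (irreps indexed chi_0,...,chi_7 with chi_k(m) = zeta_8^(k*m), zeta_8 = exp(2*pi*i/8)):
  irrep \ class  {0} (size 1)  {1} (size 1)    {2} (size 1)  {3} (size 1)    {4} (size 1)  {5} (size 1)    {6} (size 1)  {7} (size 1)  
  chi_0          1             1               1             1               1             1               1             1             
  chi_1          1             exp(I*pi/4)     I             exp(3*I*pi/4)   -1            exp(-3*I*pi/4)  -I            exp(-I*pi/4)  
  chi_2          1             I               -1            -I              1             I               -1            -I            
  chi_3          1             exp(3*I*pi/4)   -I            exp(I*pi/4)     -1            exp(-I*pi/4)    I             exp(-3*I*pi/4)
  chi_4          1             -1              1             -1              1             -1              1             -1            
  chi_5          1             exp(-3*I*pi/4)  I             exp(-I*pi/4)    -1            exp(I*pi/4)     -I            exp(3*I*pi/4) 
  chi_6          1             -I              -1            I               1             -I              -1            I             
  chi_7          1             exp(-I*pi/4)    -I            exp(-3*I*pi/4)  -1            exp(3*I*pi/4)   I             exp(I*pi/4)   

Spot check: chi_3(7) = zeta_8^(3*7) = zeta_8^21 = exp(-3*I*pi/4).

Solution. Z/8Z is abelian, so all 8 irreducible complex representations are 1-dimensional. They are given by chi_k(m) = zeta_8^(k*m) for k = 0,...,7. Row orthogonality: sum_m chi_k(m) conj(chi_l(m)) = 8 * [k = l].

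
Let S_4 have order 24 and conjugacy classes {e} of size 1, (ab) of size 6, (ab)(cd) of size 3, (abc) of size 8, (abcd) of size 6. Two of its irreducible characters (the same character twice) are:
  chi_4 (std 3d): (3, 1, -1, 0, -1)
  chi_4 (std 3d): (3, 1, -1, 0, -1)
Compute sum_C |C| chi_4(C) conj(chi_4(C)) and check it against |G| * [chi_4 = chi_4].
Sum = 24 = |G| = 24; so <chi_4, chi_4> = 1 (norm-1 confirms irreducibility).

Why: Compute term by term over conjugacy classes (|C| * chi_4(C) * conj(chi_4(C))):
  1*(3)*conj(3) + 6*(1)*conj(1) + 3*(-1)*conj(-1) + 8*(0)*conj(0) + 6*(-1)*conj(-1)
  = (9) + (6) + (3) + (0) + (6)
  = 24.
Dividing by |G| = 24 gives 24/24 = 1, matching the row-orthogonality relation <chi_4, chi_4> = [chi_4 = chi_4].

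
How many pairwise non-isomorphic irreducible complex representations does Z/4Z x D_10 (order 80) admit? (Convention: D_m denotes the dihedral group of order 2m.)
32

Working: The number of irreducible complex representations of a finite group equals its number of conjugacy classes. For a direct product, #classes(G x H) = #classes(G) * #classes(H). Z/4Z has 4 classes (abelian), D_10 has 8 classes, so 4 * 8 = 32, so Z/4Z x D_10 (order 80) has exactly 32 irreducible complex representations.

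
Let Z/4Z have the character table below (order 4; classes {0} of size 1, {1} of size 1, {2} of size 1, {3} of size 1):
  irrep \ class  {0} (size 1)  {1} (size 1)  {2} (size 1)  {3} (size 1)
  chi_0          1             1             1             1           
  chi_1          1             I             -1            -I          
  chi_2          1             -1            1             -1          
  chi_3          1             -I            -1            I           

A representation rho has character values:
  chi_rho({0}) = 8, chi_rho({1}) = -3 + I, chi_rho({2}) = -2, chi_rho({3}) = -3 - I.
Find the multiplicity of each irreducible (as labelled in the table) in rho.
Multiplicities: chi_0: 0, chi_1: 3, chi_2: 3, chi_3: 2.

Why: Use <chi_rho, chi> = (1/|G|) sum_C |C| * chi_rho(C) * conj(chi(C)) with |G| = 4 for each irreducible chi in the table:
  <chi_rho, chi_0> = (1/4)[1*(8)*conj(1) + 1*(-3 + I)*conj(1) + 1*(-2)*conj(1) + 1*(-3 - I)*conj(1)]
      = (1/4)[(8) + (-3 + I) + (-2) + (-3 - I)] = 0/4 = 0
  <chi_rho, chi_1> = (1/4)[1*(8)*conj(1) + 1*(-3 + I)*conj(I) + 1*(-2)*conj(-1) + 1*(-3 - I)*conj(-I)]
      = (1/4)[(8) + (1 + 3*I) + (2) + (1 - 3*I)] = 12/4 = 3
  <chi_rho, chi_2> = (1/4)[1*(8)*conj(1) + 1*(-3 + I)*conj(-1) + 1*(-2)*conj(1) + 1*(-3 - I)*conj(-1)]
      = (1/4)[(8) + (3 - I) + (-2) + (3 + I)] = 12/4 = 3
  <chi_rho, chi_3> = (1/4)[1*(8)*conj(1) + 1*(-3 + I)*conj(-I) + 1*(-2)*conj(-1) + 1*(-3 - I)*conj(I)]
      = (1/4)[(8) + (-1 - 3*I) + (2) + (-1 + 3*I)] = 8/4 = 2
(Exp terms are combined using exp(i*s)*conj(exp(i*t)) = exp(i*(s-t)), and sums of them are collapsed using the identity that for every m > 1 the m distinct m-th roots of unity sum to 0, e.g. 1 + exp(2*I*pi/3) + exp(-2*I*pi/3) = 0.)
Dimension check: dim(rho) = sum (mult * dim) = 0*1 + 3*1 + 3*1 + 2*1 = 8 = chi_rho(e) = 8.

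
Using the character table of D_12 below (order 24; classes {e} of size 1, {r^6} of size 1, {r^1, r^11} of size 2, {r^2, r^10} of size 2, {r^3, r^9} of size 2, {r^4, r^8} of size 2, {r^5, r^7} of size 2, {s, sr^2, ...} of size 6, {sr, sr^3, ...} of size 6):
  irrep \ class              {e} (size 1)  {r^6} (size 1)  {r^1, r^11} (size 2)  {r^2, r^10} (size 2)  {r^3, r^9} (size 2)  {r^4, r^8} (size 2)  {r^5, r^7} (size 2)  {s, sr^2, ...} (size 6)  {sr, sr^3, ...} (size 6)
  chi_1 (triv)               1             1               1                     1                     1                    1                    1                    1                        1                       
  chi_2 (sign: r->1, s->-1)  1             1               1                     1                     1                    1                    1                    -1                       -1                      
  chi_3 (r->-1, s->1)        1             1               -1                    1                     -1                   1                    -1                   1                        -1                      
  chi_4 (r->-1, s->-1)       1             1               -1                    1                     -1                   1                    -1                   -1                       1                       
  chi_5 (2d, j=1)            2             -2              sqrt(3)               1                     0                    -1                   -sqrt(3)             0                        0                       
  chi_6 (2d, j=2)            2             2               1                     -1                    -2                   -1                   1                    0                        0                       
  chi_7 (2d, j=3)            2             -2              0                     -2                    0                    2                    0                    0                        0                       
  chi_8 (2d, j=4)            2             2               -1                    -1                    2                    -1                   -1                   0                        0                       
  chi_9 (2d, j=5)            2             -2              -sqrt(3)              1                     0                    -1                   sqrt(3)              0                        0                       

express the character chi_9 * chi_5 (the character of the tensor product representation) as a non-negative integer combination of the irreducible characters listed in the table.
chi_9 tensor chi_5 = chi_3 + chi_4 + chi_8 (all other irreducibles have multiplicity 0).

Justification: The character of a tensor product is the pointwise product (chi_9 * chi_5)(C) = chi_9(C) * chi_5(C):
  {e}: (2)*(2), {r^6}: (-2)*(-2), {r^1, r^11}: (-sqrt(3))*(sqrt(3)), {r^2, r^10}: (1)*(1), {r^3, r^9}: (0)*(0), {r^4, r^8}: (-1)*(-1), {r^5, r^7}: (sqrt(3))*(-sqrt(3)), {s, sr^2, ...}: (0)*(0), {sr, sr^3, ...}: (0)*(0)
so (chi_9 * chi_5) takes values
  {e} -> 4, {r^6} -> 4, {r^1, r^11} -> -3, {r^2, r^10} -> 1, {r^3, r^9} -> 0, {r^4, r^8} -> 1, {r^5, r^7} -> -3, {s, sr^2, ...} -> 0, {sr, sr^3, ...} -> 0.
Now take the inner product of this character with each irreducible chi from the table, <chi_9*chi_5, chi> = (1/24) sum_C |C| (chi_9*chi_5)(C) conj(chi(C)):
  <chi_9*chi_5, chi_1> = (1/24)[1*(4)*conj(1) + 1*(4)*conj(1) + 2*(-3)*conj(1) + 2*(1)*conj(1) + 2*(0)*conj(1) + 2*(1)*conj(1) + 2*(-3)*conj(1) + 6*(0)*conj(1) + 6*(0)*conj(1)]
      = (1/24)[(4) + (4) + (-6) + (2) + (0) + (2) + (-6) + (0) + (0)] = 0/24 = 0
  <chi_9*chi_5, chi_2> = (1/24)[1*(4)*conj(1) + 1*(4)*conj(1) + 2*(-3)*conj(1) + 2*(1)*conj(1) + 2*(0)*conj(1) + 2*(1)*conj(1) + 2*(-3)*conj(1) + 6*(0)*conj(-1) + 6*(0)*conj(-1)]
      = (1/24)[(4) + (4) + (-6) + (2) + (0) + (2) + (-6) + (0) + (0)] = 0/24 = 0
  <chi_9*chi_5, chi_3> = (1/24)[1*(4)*conj(1) + 1*(4)*conj(1) + 2*(-3)*conj(-1) + 2*(1)*conj(1) + 2*(0)*conj(-1) + 2*(1)*conj(1) + 2*(-3)*conj(-1) + 6*(0)*conj(1) + 6*(0)*conj(-1)]
      = (1/24)[(4) + (4) + (6) + (2) + (0) + (2) + (6) + (0) + (0)] = 24/24 = 1
  <chi_9*chi_5, chi_4> = (1/24)[1*(4)*conj(1) + 1*(4)*conj(1) + 2*(-3)*conj(-1) + 2*(1)*conj(1) + 2*(0)*conj(-1) + 2*(1)*conj(1) + 2*(-3)*conj(-1) + 6*(0)*conj(-1) + 6*(0)*conj(1)]
      = (1/24)[(4) + (4) + (6) + (2) + (0) + (2) + (6) + (0) + (0)] = 24/24 = 1
  <chi_9*chi_5, chi_5> = (1/24)[1*(4)*conj(2) + 1*(4)*conj(-2) + 2*(-3)*conj(sqrt(3)) + 2*(1)*conj(1) + 2*(0)*conj(0) + 2*(1)*conj(-1) + 2*(-3)*conj(-sqrt(3)) + 6*(0)*conj(0) + 6*(0)*conj(0)]
      = (1/24)[(8) + (-8) + (-6*sqrt(3)) + (2) + (0) + (-2) + (6*sqrt(3)) + (0) + (0)] = 0/24 = 0
  <chi_9*chi_5, chi_6> = (1/24)[1*(4)*conj(2) + 1*(4)*conj(2) + 2*(-3)*conj(1) + 2*(1)*conj(-1) + 2*(0)*conj(-2) + 2*(1)*conj(-1) + 2*(-3)*conj(1) + 6*(0)*conj(0) + 6*(0)*conj(0)]
      = (1/24)[(8) + (8) + (-6) + (-2) + (0) + (-2) + (-6) + (0) + (0)] = 0/24 = 0
  <chi_9*chi_5, chi_7> = (1/24)[1*(4)*conj(2) + 1*(4)*conj(-2) + 2*(-3)*conj(0) + 2*(1)*conj(-2) + 2*(0)*conj(0) + 2*(1)*conj(2) + 2*(-3)*conj(0) + 6*(0)*conj(0) + 6*(0)*conj(0)]
      = (1/24)[(8) + (-8) + (0) + (-4) + (0) + (4) + (0) + (0) + (0)] = 0/24 = 0
  <chi_9*chi_5, chi_8> = (1/24)[1*(4)*conj(2) + 1*(4)*conj(2) + 2*(-3)*conj(-1) + 2*(1)*conj(-1) + 2*(0)*conj(2) + 2*(1)*conj(-1) + 2*(-3)*conj(-1) + 6*(0)*conj(0) + 6*(0)*conj(0)]
      = (1/24)[(8) + (8) + (6) + (-2) + (0) + (-2) + (6) + (0) + (0)] = 24/24 = 1
  <chi_9*chi_5, chi_9> = (1/24)[1*(4)*conj(2) + 1*(4)*conj(-2) + 2*(-3)*conj(-sqrt(3)) + 2*(1)*conj(1) + 2*(0)*conj(0) + 2*(1)*conj(-1) + 2*(-3)*conj(sqrt(3)) + 6*(0)*conj(0) + 6*(0)*conj(0)]
      = (1/24)[(8) + (-8) + (6*sqrt(3)) + (2) + (0) + (-2) + (-6*sqrt(3)) + (0) + (0)] = 0/24 = 0
Hence the multiplicities are chi_3: 1, chi_4: 1, chi_8: 1. Dimension check: dim(chi_9)*dim(chi_5) = 2*2 = 4 and sum (mult * dim) = 1*1 + 1*1 + 1*2 = 4.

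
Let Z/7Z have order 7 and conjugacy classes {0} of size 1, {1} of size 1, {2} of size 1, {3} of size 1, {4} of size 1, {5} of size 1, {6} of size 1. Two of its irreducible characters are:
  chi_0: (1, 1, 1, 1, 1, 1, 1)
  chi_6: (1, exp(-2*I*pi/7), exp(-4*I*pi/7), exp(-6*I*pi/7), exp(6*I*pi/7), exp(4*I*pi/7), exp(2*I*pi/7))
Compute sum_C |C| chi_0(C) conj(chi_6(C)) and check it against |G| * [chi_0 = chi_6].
Sum = 0; so <chi_0, chi_6> = 0 (distinct irreducibles are orthogonal).

Proof sketch: Compute term by term over conjugacy classes (|C| * chi_0(C) * conj(chi_6(C))):
  1*(1)*conj(1) + 1*(1)*conj(exp(-2*I*pi/7)) + 1*(1)*conj(exp(-4*I*pi/7)) + 1*(1)*conj(exp(-6*I*pi/7)) + 1*(1)*conj(exp(6*I*pi/7)) + 1*(1)*conj(exp(4*I*pi/7)) + 1*(1)*conj(exp(2*I*pi/7))
  = (1) + (exp(2*I*pi/7)) + (exp(4*I*pi/7)) + (exp(6*I*pi/7)) + (exp(-6*I*pi/7)) + (exp(-4*I*pi/7)) + (exp(-2*I*pi/7))
  = 0.
(Exp terms are combined using exp(i*s)*conj(exp(i*t)) = exp(i*(s-t)), and sums of them are collapsed using the identity that for every m > 1 the m distinct m-th roots of unity sum to 0, e.g. 1 + exp(2*I*pi/3) + exp(-2*I*pi/3) = 0.)
Dividing by |G| = 7 gives 0/7 = 0, matching the row-orthogonality relation <chi_0, chi_6> = [chi_0 = chi_6].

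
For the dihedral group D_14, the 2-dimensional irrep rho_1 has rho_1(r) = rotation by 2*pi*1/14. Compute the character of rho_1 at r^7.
chi_{rho_1}(r^7) = 2*cos(2*pi*1*7/14) = -2

Justification: rho_1(r^7) is rotation by angle 2*pi*1*7/14, whose trace is 2*cos(2*pi*1*7/14) = -2.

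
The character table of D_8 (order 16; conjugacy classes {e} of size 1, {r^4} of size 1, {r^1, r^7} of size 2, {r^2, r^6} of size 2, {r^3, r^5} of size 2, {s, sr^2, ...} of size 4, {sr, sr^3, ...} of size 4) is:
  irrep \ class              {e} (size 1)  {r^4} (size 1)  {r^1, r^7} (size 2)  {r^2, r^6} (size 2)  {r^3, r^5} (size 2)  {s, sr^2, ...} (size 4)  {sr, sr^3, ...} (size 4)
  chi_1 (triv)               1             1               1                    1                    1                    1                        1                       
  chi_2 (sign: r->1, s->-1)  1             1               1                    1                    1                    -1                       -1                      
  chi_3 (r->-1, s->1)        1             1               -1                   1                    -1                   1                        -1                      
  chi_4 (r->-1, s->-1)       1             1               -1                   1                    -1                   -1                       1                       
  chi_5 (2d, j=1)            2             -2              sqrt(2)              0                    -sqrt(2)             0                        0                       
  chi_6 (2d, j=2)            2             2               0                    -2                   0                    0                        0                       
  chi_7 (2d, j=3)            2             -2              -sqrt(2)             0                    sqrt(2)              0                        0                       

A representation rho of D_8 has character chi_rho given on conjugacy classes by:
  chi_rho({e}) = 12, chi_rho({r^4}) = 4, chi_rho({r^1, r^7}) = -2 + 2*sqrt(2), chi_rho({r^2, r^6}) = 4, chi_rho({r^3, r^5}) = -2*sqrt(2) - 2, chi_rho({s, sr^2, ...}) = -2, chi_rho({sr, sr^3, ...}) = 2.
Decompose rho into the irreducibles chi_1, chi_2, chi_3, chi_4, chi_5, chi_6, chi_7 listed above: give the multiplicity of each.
Multiplicities: chi_1: 1, chi_2: 1, chi_3: 1, chi_4: 3, chi_5: 2, chi_6: 1, chi_7: 0.

Why: Use <chi_rho, chi> = (1/|G|) sum_C |C| * chi_rho(C) * conj(chi(C)) with |G| = 16 for each irreducible chi in the table:
  <chi_rho, chi_1> = (1/16)[1*(12)*conj(1) + 1*(4)*conj(1) + 2*(-2 + 2*sqrt(2))*conj(1) + 2*(4)*conj(1) + 2*(-2*sqrt(2) - 2)*conj(1) + 4*(-2)*conj(1) + 4*(2)*conj(1)]
      = (1/16)[(12) + (4) + (-4 + 4*sqrt(2)) + (8) + (-4*sqrt(2) - 4) + (-8) + (8)] = 16/16 = 1
  <chi_rho, chi_2> = (1/16)[1*(12)*conj(1) + 1*(4)*conj(1) + 2*(-2 + 2*sqrt(2))*conj(1) + 2*(4)*conj(1) + 2*(-2*sqrt(2) - 2)*conj(1) + 4*(-2)*conj(-1) + 4*(2)*conj(-1)]
      = (1/16)[(12) + (4) + (-4 + 4*sqrt(2)) + (8) + (-4*sqrt(2) - 4) + (8) + (-8)] = 16/16 = 1
  <chi_rho, chi_3> = (1/16)[1*(12)*conj(1) + 1*(4)*conj(1) + 2*(-2 + 2*sqrt(2))*conj(-1) + 2*(4)*conj(1) + 2*(-2*sqrt(2) - 2)*conj(-1) + 4*(-2)*conj(1) + 4*(2)*conj(-1)]
      = (1/16)[(12) + (4) + (4 - 4*sqrt(2)) + (8) + (4 + 4*sqrt(2)) + (-8) + (-8)] = 16/16 = 1
  <chi_rho, chi_4> = (1/16)[1*(12)*conj(1) + 1*(4)*conj(1) + 2*(-2 + 2*sqrt(2))*conj(-1) + 2*(4)*conj(1) + 2*(-2*sqrt(2) - 2)*conj(-1) + 4*(-2)*conj(-1) + 4*(2)*conj(1)]
      = (1/16)[(12) + (4) + (4 - 4*sqrt(2)) + (8) + (4 + 4*sqrt(2)) + (8) + (8)] = 48/16 = 3
  <chi_rho, chi_5> = (1/16)[1*(12)*conj(2) + 1*(4)*conj(-2) + 2*(-2 + 2*sqrt(2))*conj(sqrt(2)) + 2*(4)*conj(0) + 2*(-2*sqrt(2) - 2)*conj(-sqrt(2)) + 4*(-2)*conj(0) + 4*(2)*conj(0)]
      = (1/16)[(24) + (-8) + (8 - 4*sqrt(2)) + (0) + (4*sqrt(2) + 8) + (0) + (0)] = 32/16 = 2
  <chi_rho, chi_6> = (1/16)[1*(12)*conj(2) + 1*(4)*conj(2) + 2*(-2 + 2*sqrt(2))*conj(0) + 2*(4)*conj(-2) + 2*(-2*sqrt(2) - 2)*conj(0) + 4*(-2)*conj(0) + 4*(2)*conj(0)]
      = (1/16)[(24) + (8) + (0) + (-16) + (0) + (0) + (0)] = 16/16 = 1
  <chi_rho, chi_7> = (1/16)[1*(12)*conj(2) + 1*(4)*conj(-2) + 2*(-2 + 2*sqrt(2))*conj(-sqrt(2)) + 2*(4)*conj(0) + 2*(-2*sqrt(2) - 2)*conj(sqrt(2)) + 4*(-2)*conj(0) + 4*(2)*conj(0)]
      = (1/16)[(24) + (-8) + (-8 + 4*sqrt(2)) + (0) + (-8 - 4*sqrt(2)) + (0) + (0)] = 0/16 = 0
Dimension check: dim(rho) = sum (mult * dim) = 1*1 + 1*1 + 1*1 + 3*1 + 2*2 + 1*2 + 0*2 = 12 = chi_rho(e) = 12.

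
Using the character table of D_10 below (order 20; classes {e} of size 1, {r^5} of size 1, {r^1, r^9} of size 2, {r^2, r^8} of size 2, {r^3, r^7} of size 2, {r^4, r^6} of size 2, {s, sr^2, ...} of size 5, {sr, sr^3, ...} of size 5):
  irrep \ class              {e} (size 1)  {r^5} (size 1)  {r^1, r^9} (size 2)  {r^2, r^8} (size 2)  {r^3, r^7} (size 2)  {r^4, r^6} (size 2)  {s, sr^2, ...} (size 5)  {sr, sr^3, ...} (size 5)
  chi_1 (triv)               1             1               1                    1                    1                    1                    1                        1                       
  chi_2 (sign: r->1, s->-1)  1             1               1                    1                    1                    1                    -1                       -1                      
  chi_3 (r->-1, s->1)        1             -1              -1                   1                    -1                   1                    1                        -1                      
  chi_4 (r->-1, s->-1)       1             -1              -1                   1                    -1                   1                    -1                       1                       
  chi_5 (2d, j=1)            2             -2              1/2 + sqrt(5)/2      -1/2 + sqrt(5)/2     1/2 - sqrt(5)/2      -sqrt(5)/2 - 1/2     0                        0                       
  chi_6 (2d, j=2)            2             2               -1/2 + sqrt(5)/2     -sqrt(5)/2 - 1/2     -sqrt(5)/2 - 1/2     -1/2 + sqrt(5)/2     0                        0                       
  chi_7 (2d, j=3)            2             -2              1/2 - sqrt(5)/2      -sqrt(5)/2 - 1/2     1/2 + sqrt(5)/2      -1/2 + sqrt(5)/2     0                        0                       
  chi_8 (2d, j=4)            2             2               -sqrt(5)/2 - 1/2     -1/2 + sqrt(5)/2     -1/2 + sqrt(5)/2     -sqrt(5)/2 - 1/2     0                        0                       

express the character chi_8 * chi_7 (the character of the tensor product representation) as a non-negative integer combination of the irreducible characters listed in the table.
chi_8 tensor chi_7 = chi_5 + chi_7 (all other irreducibles have multiplicity 0).

Details: The character of a tensor product is the pointwise product (chi_8 * chi_7)(C) = chi_8(C) * chi_7(C):
  {e}: (2)*(2), {r^5}: (2)*(-2), {r^1, r^9}: (-sqrt(5)/2 - 1/2)*(1/2 - sqrt(5)/2), {r^2, r^8}: (-1/2 + sqrt(5)/2)*(-sqrt(5)/2 - 1/2), {r^3, r^7}: (-1/2 + sqrt(5)/2)*(1/2 + sqrt(5)/2), {r^4, r^6}: (-sqrt(5)/2 - 1/2)*(-1/2 + sqrt(5)/2), {s, sr^2, ...}: (0)*(0), {sr, sr^3, ...}: (0)*(0)
so (chi_8 * chi_7) takes values
  {e} -> 4, {r^5} -> -4, {r^1, r^9} -> 1, {r^2, r^8} -> -1, {r^3, r^7} -> 1, {r^4, r^6} -> -1, {s, sr^2, ...} -> 0, {sr, sr^3, ...} -> 0.
Now take the inner product of this character with each irreducible chi from the table, <chi_8*chi_7, chi> = (1/20) sum_C |C| (chi_8*chi_7)(C) conj(chi(C)):
  <chi_8*chi_7, chi_1> = (1/20)[1*(4)*conj(1) + 1*(-4)*conj(1) + 2*(1)*conj(1) + 2*(-1)*conj(1) + 2*(1)*conj(1) + 2*(-1)*conj(1) + 5*(0)*conj(1) + 5*(0)*conj(1)]
      = (1/20)[(4) + (-4) + (2) + (-2) + (2) + (-2) + (0) + (0)] = 0/20 = 0
  <chi_8*chi_7, chi_2> = (1/20)[1*(4)*conj(1) + 1*(-4)*conj(1) + 2*(1)*conj(1) + 2*(-1)*conj(1) + 2*(1)*conj(1) + 2*(-1)*conj(1) + 5*(0)*conj(-1) + 5*(0)*conj(-1)]
      = (1/20)[(4) + (-4) + (2) + (-2) + (2) + (-2) + (0) + (0)] = 0/20 = 0
  <chi_8*chi_7, chi_3> = (1/20)[1*(4)*conj(1) + 1*(-4)*conj(-1) + 2*(1)*conj(-1) + 2*(-1)*conj(1) + 2*(1)*conj(-1) + 2*(-1)*conj(1) + 5*(0)*conj(1) + 5*(0)*conj(-1)]
      = (1/20)[(4) + (4) + (-2) + (-2) + (-2) + (-2) + (0) + (0)] = 0/20 = 0
  <chi_8*chi_7, chi_4> = (1/20)[1*(4)*conj(1) + 1*(-4)*conj(-1) + 2*(1)*conj(-1) + 2*(-1)*conj(1) + 2*(1)*conj(-1) + 2*(-1)*conj(1) + 5*(0)*conj(-1) + 5*(0)*conj(1)]
      = (1/20)[(4) + (4) + (-2) + (-2) + (-2) + (-2) + (0) + (0)] = 0/20 = 0
  <chi_8*chi_7, chi_5> = (1/20)[1*(4)*conj(2) + 1*(-4)*conj(-2) + 2*(1)*conj(1/2 + sqrt(5)/2) + 2*(-1)*conj(-1/2 + sqrt(5)/2) + 2*(1)*conj(1/2 - sqrt(5)/2) + 2*(-1)*conj(-sqrt(5)/2 - 1/2) + 5*(0)*conj(0) + 5*(0)*conj(0)]
      = (1/20)[(8) + (8) + (1 + sqrt(5)) + (1 - sqrt(5)) + (1 - sqrt(5)) + (1 + sqrt(5)) + (0) + (0)] = 20/20 = 1
  <chi_8*chi_7, chi_6> = (1/20)[1*(4)*conj(2) + 1*(-4)*conj(2) + 2*(1)*conj(-1/2 + sqrt(5)/2) + 2*(-1)*conj(-sqrt(5)/2 - 1/2) + 2*(1)*conj(-sqrt(5)/2 - 1/2) + 2*(-1)*conj(-1/2 + sqrt(5)/2) + 5*(0)*conj(0) + 5*(0)*conj(0)]
      = (1/20)[(8) + (-8) + (-1 + sqrt(5)) + (1 + sqrt(5)) + (-sqrt(5) - 1) + (1 - sqrt(5)) + (0) + (0)] = 0/20 = 0
  <chi_8*chi_7, chi_7> = (1/20)[1*(4)*conj(2) + 1*(-4)*conj(-2) + 2*(1)*conj(1/2 - sqrt(5)/2) + 2*(-1)*conj(-sqrt(5)/2 - 1/2) + 2*(1)*conj(1/2 + sqrt(5)/2) + 2*(-1)*conj(-1/2 + sqrt(5)/2) + 5*(0)*conj(0) + 5*(0)*conj(0)]
      = (1/20)[(8) + (8) + (1 - sqrt(5)) + (1 + sqrt(5)) + (1 + sqrt(5)) + (1 - sqrt(5)) + (0) + (0)] = 20/20 = 1
  <chi_8*chi_7, chi_8> = (1/20)[1*(4)*conj(2) + 1*(-4)*conj(2) + 2*(1)*conj(-sqrt(5)/2 - 1/2) + 2*(-1)*conj(-1/2 + sqrt(5)/2) + 2*(1)*conj(-1/2 + sqrt(5)/2) + 2*(-1)*conj(-sqrt(5)/2 - 1/2) + 5*(0)*conj(0) + 5*(0)*conj(0)]
      = (1/20)[(8) + (-8) + (-sqrt(5) - 1) + (1 - sqrt(5)) + (-1 + sqrt(5)) + (1 + sqrt(5)) + (0) + (0)] = 0/20 = 0
Hence the multiplicities are chi_5: 1, chi_7: 1. Dimension check: dim(chi_8)*dim(chi_7) = 2*2 = 4 and sum (mult * dim) = 1*2 + 1*2 = 4.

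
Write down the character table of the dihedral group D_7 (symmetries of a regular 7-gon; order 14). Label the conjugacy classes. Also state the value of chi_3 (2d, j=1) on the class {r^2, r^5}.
Conjugacy classes: {e} of size 1, {r^1, r^6} of size 2, {r^2, r^5} of size 2, {r^3, r^4} of size 2, {s, sr, ..., sr^6} of size 7.
Character table:
  irrep \ class              {e} (size 1)  {r^1, r^6} (size 2)  {r^2, r^5} (size 2)  {r^3, r^4} (size 2)  {s, sr, ..., sr^6} (size 7)
  chi_1 (triv)               1             1                    1                    1                    1                          
  chi_2 (sign: r->1, s->-1)  1             1                    1                    1                    -1                         
  chi_3 (2d, j=1)            2             2*cos(2*pi/7)        -2*cos(3*pi/7)       -2*cos(pi/7)         0                          
  chi_4 (2d, j=2)            2             -2*cos(3*pi/7)       -2*cos(pi/7)         2*cos(2*pi/7)        0                          
  chi_5 (2d, j=3)            2             -2*cos(pi/7)         2*cos(2*pi/7)        -2*cos(3*pi/7)       0                          

Spot check: chi_3 (2d, j=1) on {r^2, r^5} = -2*cos(3*pi/7).

Solution. D_7 has order 2*7 = 14 with 5 conjugacy classes, hence 5 irreducibles. Sum of squared dims 1 + 1 + 4 + 4 + 4 = 14 = |G|. Linear characters come from the abelianisation; the 2-dimensional irreps have character r^k -> 2*cos(2*pi*j*k/7), reflections -> 0.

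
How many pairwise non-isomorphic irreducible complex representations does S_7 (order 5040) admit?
15

Solution. The number of irreducible complex representations of a finite group equals its number of conjugacy classes. Conjugacy classes in S_7 correspond to cycle types, i.e. partitions of 7; there are p(7) = 15 of them, so S_7 (order 5040) has exactly 15 irreducible complex representations.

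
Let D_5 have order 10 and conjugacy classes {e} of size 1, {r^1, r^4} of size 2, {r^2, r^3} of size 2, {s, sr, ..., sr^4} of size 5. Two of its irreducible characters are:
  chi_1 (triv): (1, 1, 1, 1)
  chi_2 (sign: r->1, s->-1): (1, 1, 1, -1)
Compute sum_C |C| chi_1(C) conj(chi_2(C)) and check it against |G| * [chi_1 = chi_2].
Sum = 0; so <chi_1, chi_2> = 0 (distinct irreducibles are orthogonal).

Proof sketch: Compute term by term over conjugacy classes (|C| * chi_1(C) * conj(chi_2(C))):
  1*(1)*conj(1) + 2*(1)*conj(1) + 2*(1)*conj(1) + 5*(1)*conj(-1)
  = (1) + (2) + (2) + (-5)
  = 0.
Dividing by |G| = 10 gives 0/10 = 0, matching the row-orthogonality relation <chi_1, chi_2> = [chi_1 = chi_2].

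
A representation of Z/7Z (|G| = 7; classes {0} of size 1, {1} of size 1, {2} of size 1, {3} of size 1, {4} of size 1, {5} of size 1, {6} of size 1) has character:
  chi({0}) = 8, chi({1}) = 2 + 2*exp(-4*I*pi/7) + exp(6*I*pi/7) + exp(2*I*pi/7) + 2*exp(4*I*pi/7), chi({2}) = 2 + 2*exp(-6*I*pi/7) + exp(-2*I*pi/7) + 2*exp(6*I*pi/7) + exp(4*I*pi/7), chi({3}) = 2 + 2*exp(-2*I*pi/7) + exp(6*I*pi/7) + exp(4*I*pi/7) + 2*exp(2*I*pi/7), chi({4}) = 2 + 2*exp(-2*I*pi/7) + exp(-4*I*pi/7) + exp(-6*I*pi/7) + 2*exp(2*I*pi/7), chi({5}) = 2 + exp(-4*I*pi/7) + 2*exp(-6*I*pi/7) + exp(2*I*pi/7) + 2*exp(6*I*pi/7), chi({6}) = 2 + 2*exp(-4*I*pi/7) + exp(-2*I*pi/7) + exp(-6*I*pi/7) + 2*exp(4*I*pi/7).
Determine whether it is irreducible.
Not irreducible (reducible): <chi, chi> = 14 > 1.

Details: <chi, chi> = (1/|G|) sum_C |C| * |chi(C)|^2 = (1/7)[1*|8|^2 + 1*|2 + 2*exp(-4*I*pi/7) + exp(6*I*pi/7) + exp(2*I*pi/7) + 2*exp(4*I*pi/7)|^2 + 1*|2 + 2*exp(-6*I*pi/7) + exp(-2*I*pi/7) + 2*exp(6*I*pi/7) + exp(4*I*pi/7)|^2 + 1*|2 + 2*exp(-2*I*pi/7) + exp(6*I*pi/7) + exp(4*I*pi/7) + 2*exp(2*I*pi/7)|^2 + 1*|2 + 2*exp(-2*I*pi/7) + exp(-4*I*pi/7) + exp(-6*I*pi/7) + 2*exp(2*I*pi/7)|^2 + 1*|2 + exp(-4*I*pi/7) + 2*exp(-6*I*pi/7) + exp(2*I*pi/7) + 2*exp(6*I*pi/7)|^2 + 1*|2 + 2*exp(-4*I*pi/7) + exp(-2*I*pi/7) + exp(-6*I*pi/7) + 2*exp(4*I*pi/7)|^2]
  = (1/7)[(64) + (14 + 11*exp(-4*I*pi/7) + 6*exp(-2*I*pi/7) + 8*exp(-6*I*pi/7) + 8*exp(6*I*pi/7) + 6*exp(2*I*pi/7) + 11*exp(4*I*pi/7)) + (14 + 8*exp(-2*I*pi/7) + 6*exp(-4*I*pi/7) + 11*exp(-6*I*pi/7) + 11*exp(6*I*pi/7) + 6*exp(4*I*pi/7) + 8*exp(2*I*pi/7)) + (14 + 11*exp(-2*I*pi/7) + 8*exp(-4*I*pi/7) + 6*exp(-6*I*pi/7) + 6*exp(6*I*pi/7) + 8*exp(4*I*pi/7) + 11*exp(2*I*pi/7)) + (14 + 11*exp(-2*I*pi/7) + 8*exp(-4*I*pi/7) + 6*exp(-6*I*pi/7) + 6*exp(6*I*pi/7) + 8*exp(4*I*pi/7) + 11*exp(2*I*pi/7)) + (14 + 8*exp(-2*I*pi/7) + 6*exp(-4*I*pi/7) + 11*exp(-6*I*pi/7) + 11*exp(6*I*pi/7) + 6*exp(4*I*pi/7) + 8*exp(2*I*pi/7)) + (14 + 11*exp(-4*I*pi/7) + 6*exp(-2*I*pi/7) + 8*exp(-6*I*pi/7) + 8*exp(6*I*pi/7) + 6*exp(2*I*pi/7) + 11*exp(4*I*pi/7))] = 98/7 = 14.
(Exp terms are combined using exp(i*s)*conj(exp(i*t)) = exp(i*(s-t)), and sums of them are collapsed using the identity that for every m > 1 the m distinct m-th roots of unity sum to 0, e.g. 1 + exp(2*I*pi/3) + exp(-2*I*pi/3) = 0.)
A character is irreducible iff <chi, chi> = 1, so this representation is reducible.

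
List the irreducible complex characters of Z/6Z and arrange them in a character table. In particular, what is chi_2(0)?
Character table of Z/6Z (irreps indexed chi_0,...,chi_5 with chi_k(m) = zeta_6^(k*m), zeta_6 = exp(2*pi*i/6)):
  irrep \ class  {0} (size 1)  {1} (size 1)    {2} (size 1)    {3} (size 1)  {4} (size 1)    {5} (size 1)  
  chi_0          1             1               1               1             1               1             
  chi_1          1             exp(I*pi/3)     exp(2*I*pi/3)   -1            exp(-2*I*pi/3)  exp(-I*pi/3)  
  chi_2          1             exp(2*I*pi/3)   exp(-2*I*pi/3)  1             exp(2*I*pi/3)   exp(-2*I*pi/3)
  chi_3          1             -1              1               -1            1               -1            
  chi_4          1             exp(-2*I*pi/3)  exp(2*I*pi/3)   1             exp(-2*I*pi/3)  exp(2*I*pi/3) 
  chi_5          1             exp(-I*pi/3)    exp(-2*I*pi/3)  -1            exp(2*I*pi/3)   exp(I*pi/3)   

Spot check: chi_2(0) = zeta_6^(2*0) = zeta_6^0 = 1.

Derivation: Z/6Z is abelian, so all 6 irreducible complex representations are 1-dimensional. They are given by chi_k(m) = zeta_6^(k*m) for k = 0,...,5. Row orthogonality: sum_m chi_k(m) conj(chi_l(m)) = 6 * [k = l].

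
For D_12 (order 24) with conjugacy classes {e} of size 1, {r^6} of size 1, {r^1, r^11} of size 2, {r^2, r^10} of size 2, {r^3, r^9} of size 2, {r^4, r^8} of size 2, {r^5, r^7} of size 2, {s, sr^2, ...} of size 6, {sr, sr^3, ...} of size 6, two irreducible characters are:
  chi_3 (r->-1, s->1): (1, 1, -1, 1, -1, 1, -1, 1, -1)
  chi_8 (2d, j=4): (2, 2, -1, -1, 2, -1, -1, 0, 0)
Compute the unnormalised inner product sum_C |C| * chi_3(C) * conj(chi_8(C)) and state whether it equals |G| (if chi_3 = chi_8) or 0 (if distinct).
Sum = 0; so <chi_3, chi_8> = 0 (distinct irreducibles are orthogonal).

Justification: Compute term by term over conjugacy classes (|C| * chi_3(C) * conj(chi_8(C))):
  1*(1)*conj(2) + 1*(1)*conj(2) + 2*(-1)*conj(-1) + 2*(1)*conj(-1) + 2*(-1)*conj(2) + 2*(1)*conj(-1) + 2*(-1)*conj(-1) + 6*(1)*conj(0) + 6*(-1)*conj(0)
  = (2) + (2) + (2) + (-2) + (-4) + (-2) + (2) + (0) + (0)
  = 0.
Dividing by |G| = 24 gives 0/24 = 0, matching the row-orthogonality relation <chi_3, chi_8> = [chi_3 = chi_8].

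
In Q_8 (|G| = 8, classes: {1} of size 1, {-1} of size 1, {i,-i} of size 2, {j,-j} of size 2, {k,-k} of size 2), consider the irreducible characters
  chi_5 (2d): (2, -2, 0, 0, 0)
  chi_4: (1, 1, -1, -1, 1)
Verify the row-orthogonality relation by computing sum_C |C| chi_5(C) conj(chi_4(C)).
Sum = 0; so <chi_5, chi_4> = 0 (distinct irreducibles are orthogonal).

Explanation: Compute term by term over conjugacy classes (|C| * chi_5(C) * conj(chi_4(C))):
  1*(2)*conj(1) + 1*(-2)*conj(1) + 2*(0)*conj(-1) + 2*(0)*conj(-1) + 2*(0)*conj(1)
  = (2) + (-2) + (0) + (0) + (0)
  = 0.
Dividing by |G| = 8 gives 0/8 = 0, matching the row-orthogonality relation <chi_5, chi_4> = [chi_5 = chi_4].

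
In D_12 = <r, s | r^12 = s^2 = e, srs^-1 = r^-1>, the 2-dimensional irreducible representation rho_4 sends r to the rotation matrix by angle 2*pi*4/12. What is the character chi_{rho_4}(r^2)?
chi_{rho_4}(r^2) = 2*cos(2*pi*4*2/12) = -1

rho_4(r^2) is rotation by angle 2*pi*4*2/12, whose trace is 2*cos(2*pi*4*2/12) = -1.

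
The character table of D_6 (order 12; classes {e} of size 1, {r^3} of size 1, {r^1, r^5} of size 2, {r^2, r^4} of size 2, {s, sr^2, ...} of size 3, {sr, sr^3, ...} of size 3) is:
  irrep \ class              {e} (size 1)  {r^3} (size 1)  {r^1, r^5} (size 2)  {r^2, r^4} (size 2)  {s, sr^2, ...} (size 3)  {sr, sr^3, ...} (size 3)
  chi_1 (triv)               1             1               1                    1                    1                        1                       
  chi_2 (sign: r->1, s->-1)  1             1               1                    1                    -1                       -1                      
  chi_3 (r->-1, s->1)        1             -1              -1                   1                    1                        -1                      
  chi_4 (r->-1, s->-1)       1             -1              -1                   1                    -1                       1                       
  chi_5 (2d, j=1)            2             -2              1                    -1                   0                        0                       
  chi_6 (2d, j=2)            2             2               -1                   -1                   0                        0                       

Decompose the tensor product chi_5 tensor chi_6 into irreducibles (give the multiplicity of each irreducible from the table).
chi_5 tensor chi_6 = chi_3 + chi_4 + chi_5 (all other irreducibles have multiplicity 0).

Argument: The character of a tensor product is the pointwise product (chi_5 * chi_6)(C) = chi_5(C) * chi_6(C):
  {e}: (2)*(2), {r^3}: (-2)*(2), {r^1, r^5}: (1)*(-1), {r^2, r^4}: (-1)*(-1), {s, sr^2, ...}: (0)*(0), {sr, sr^3, ...}: (0)*(0)
so (chi_5 * chi_6) takes values
  {e} -> 4, {r^3} -> -4, {r^1, r^5} -> -1, {r^2, r^4} -> 1, {s, sr^2, ...} -> 0, {sr, sr^3, ...} -> 0.
Now take the inner product of this character with each irreducible chi from the table, <chi_5*chi_6, chi> = (1/12) sum_C |C| (chi_5*chi_6)(C) conj(chi(C)):
  <chi_5*chi_6, chi_1> = (1/12)[1*(4)*conj(1) + 1*(-4)*conj(1) + 2*(-1)*conj(1) + 2*(1)*conj(1) + 3*(0)*conj(1) + 3*(0)*conj(1)]
      = (1/12)[(4) + (-4) + (-2) + (2) + (0) + (0)] = 0/12 = 0
  <chi_5*chi_6, chi_2> = (1/12)[1*(4)*conj(1) + 1*(-4)*conj(1) + 2*(-1)*conj(1) + 2*(1)*conj(1) + 3*(0)*conj(-1) + 3*(0)*conj(-1)]
      = (1/12)[(4) + (-4) + (-2) + (2) + (0) + (0)] = 0/12 = 0
  <chi_5*chi_6, chi_3> = (1/12)[1*(4)*conj(1) + 1*(-4)*conj(-1) + 2*(-1)*conj(-1) + 2*(1)*conj(1) + 3*(0)*conj(1) + 3*(0)*conj(-1)]
      = (1/12)[(4) + (4) + (2) + (2) + (0) + (0)] = 12/12 = 1
  <chi_5*chi_6, chi_4> = (1/12)[1*(4)*conj(1) + 1*(-4)*conj(-1) + 2*(-1)*conj(-1) + 2*(1)*conj(1) + 3*(0)*conj(-1) + 3*(0)*conj(1)]
      = (1/12)[(4) + (4) + (2) + (2) + (0) + (0)] = 12/12 = 1
  <chi_5*chi_6, chi_5> = (1/12)[1*(4)*conj(2) + 1*(-4)*conj(-2) + 2*(-1)*conj(1) + 2*(1)*conj(-1) + 3*(0)*conj(0) + 3*(0)*conj(0)]
      = (1/12)[(8) + (8) + (-2) + (-2) + (0) + (0)] = 12/12 = 1
  <chi_5*chi_6, chi_6> = (1/12)[1*(4)*conj(2) + 1*(-4)*conj(2) + 2*(-1)*conj(-1) + 2*(1)*conj(-1) + 3*(0)*conj(0) + 3*(0)*conj(0)]
      = (1/12)[(8) + (-8) + (2) + (-2) + (0) + (0)] = 0/12 = 0
Hence the multiplicities are chi_3: 1, chi_4: 1, chi_5: 1. Dimension check: dim(chi_5)*dim(chi_6) = 2*2 = 4 and sum (mult * dim) = 1*1 + 1*1 + 1*2 = 4.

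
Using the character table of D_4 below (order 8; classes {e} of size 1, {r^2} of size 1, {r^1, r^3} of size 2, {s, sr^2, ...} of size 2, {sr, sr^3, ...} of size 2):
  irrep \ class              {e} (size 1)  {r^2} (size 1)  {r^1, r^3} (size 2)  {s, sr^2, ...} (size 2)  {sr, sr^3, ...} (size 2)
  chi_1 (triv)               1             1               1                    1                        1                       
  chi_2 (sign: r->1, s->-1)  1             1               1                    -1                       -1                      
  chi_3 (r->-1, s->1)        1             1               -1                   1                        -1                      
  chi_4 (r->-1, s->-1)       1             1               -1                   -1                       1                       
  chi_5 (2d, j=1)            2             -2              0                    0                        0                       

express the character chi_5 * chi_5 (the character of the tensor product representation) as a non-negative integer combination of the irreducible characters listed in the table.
chi_5 tensor chi_5 = chi_1 + chi_2 + chi_3 + chi_4 (all other irreducibles have multiplicity 0).

Argument: The character of a tensor product is the pointwise product (chi_5 * chi_5)(C) = chi_5(C) * chi_5(C):
  {e}: (2)*(2), {r^2}: (-2)*(-2), {r^1, r^3}: (0)*(0), {s, sr^2, ...}: (0)*(0), {sr, sr^3, ...}: (0)*(0)
so (chi_5 * chi_5) takes values
  {e} -> 4, {r^2} -> 4, {r^1, r^3} -> 0, {s, sr^2, ...} -> 0, {sr, sr^3, ...} -> 0.
Now take the inner product of this character with each irreducible chi from the table, <chi_5*chi_5, chi> = (1/8) sum_C |C| (chi_5*chi_5)(C) conj(chi(C)):
  <chi_5*chi_5, chi_1> = (1/8)[1*(4)*conj(1) + 1*(4)*conj(1) + 2*(0)*conj(1) + 2*(0)*conj(1) + 2*(0)*conj(1)]
      = (1/8)[(4) + (4) + (0) + (0) + (0)] = 8/8 = 1
  <chi_5*chi_5, chi_2> = (1/8)[1*(4)*conj(1) + 1*(4)*conj(1) + 2*(0)*conj(1) + 2*(0)*conj(-1) + 2*(0)*conj(-1)]
      = (1/8)[(4) + (4) + (0) + (0) + (0)] = 8/8 = 1
  <chi_5*chi_5, chi_3> = (1/8)[1*(4)*conj(1) + 1*(4)*conj(1) + 2*(0)*conj(-1) + 2*(0)*conj(1) + 2*(0)*conj(-1)]
      = (1/8)[(4) + (4) + (0) + (0) + (0)] = 8/8 = 1
  <chi_5*chi_5, chi_4> = (1/8)[1*(4)*conj(1) + 1*(4)*conj(1) + 2*(0)*conj(-1) + 2*(0)*conj(-1) + 2*(0)*conj(1)]
      = (1/8)[(4) + (4) + (0) + (0) + (0)] = 8/8 = 1
  <chi_5*chi_5, chi_5> = (1/8)[1*(4)*conj(2) + 1*(4)*conj(-2) + 2*(0)*conj(0) + 2*(0)*conj(0) + 2*(0)*conj(0)]
      = (1/8)[(8) + (-8) + (0) + (0) + (0)] = 0/8 = 0
Hence the multiplicities are chi_1: 1, chi_2: 1, chi_3: 1, chi_4: 1. Dimension check: dim(chi_5)*dim(chi_5) = 2*2 = 4 and sum (mult * dim) = 1*1 + 1*1 + 1*1 + 1*1 = 4.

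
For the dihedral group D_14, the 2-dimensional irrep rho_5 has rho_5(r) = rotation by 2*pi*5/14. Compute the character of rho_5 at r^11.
chi_{rho_5}(r^11) = 2*cos(2*pi*5*11/14) = 2*cos(pi/7)

Working: rho_5(r^11) is rotation by angle 2*pi*5*11/14, whose trace is 2*cos(2*pi*5*11/14) = 2*cos(pi/7).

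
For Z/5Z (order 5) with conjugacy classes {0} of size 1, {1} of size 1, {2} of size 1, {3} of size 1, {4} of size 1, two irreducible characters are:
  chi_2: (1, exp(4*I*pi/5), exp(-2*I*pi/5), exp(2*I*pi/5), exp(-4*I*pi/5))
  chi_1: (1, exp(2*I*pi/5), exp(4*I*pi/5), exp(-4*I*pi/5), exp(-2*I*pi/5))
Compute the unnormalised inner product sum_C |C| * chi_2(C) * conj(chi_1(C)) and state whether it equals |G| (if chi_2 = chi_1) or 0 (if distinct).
Sum = 0; so <chi_2, chi_1> = 0 (distinct irreducibles are orthogonal).

Explanation: Compute term by term over conjugacy classes (|C| * chi_2(C) * conj(chi_1(C))):
  1*(1)*conj(1) + 1*(exp(4*I*pi/5))*conj(exp(2*I*pi/5)) + 1*(exp(-2*I*pi/5))*conj(exp(4*I*pi/5)) + 1*(exp(2*I*pi/5))*conj(exp(-4*I*pi/5)) + 1*(exp(-4*I*pi/5))*conj(exp(-2*I*pi/5))
  = (1) + (exp(2*I*pi/5)) + (exp(4*I*pi/5)) + (exp(-4*I*pi/5)) + (exp(-2*I*pi/5))
  = 0.
(Exp terms are combined using exp(i*s)*conj(exp(i*t)) = exp(i*(s-t)), and sums of them are collapsed using the identity that for every m > 1 the m distinct m-th roots of unity sum to 0, e.g. 1 + exp(2*I*pi/3) + exp(-2*I*pi/3) = 0.)
Dividing by |G| = 5 gives 0/5 = 0, matching the row-orthogonality relation <chi_2, chi_1> = [chi_2 = chi_1].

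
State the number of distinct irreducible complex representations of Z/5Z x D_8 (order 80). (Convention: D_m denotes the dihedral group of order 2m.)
35

Derivation: The number of irreducible complex representations of a finite group equals its number of conjugacy classes. For a direct product, #classes(G x H) = #classes(G) * #classes(H). Z/5Z has 5 classes (abelian), D_8 has 7 classes, so 5 * 7 = 35, so Z/5Z x D_8 (order 80) has exactly 35 irreducible complex representations.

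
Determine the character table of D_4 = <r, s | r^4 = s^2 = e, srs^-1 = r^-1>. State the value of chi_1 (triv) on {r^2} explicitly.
Conjugacy classes: {e} of size 1, {r^2} of size 1, {r^1, r^3} of size 2, {s, sr^2, ...} of size 2, {sr, sr^3, ...} of size 2.
Character table:
  irrep \ class              {e} (size 1)  {r^2} (size 1)  {r^1, r^3} (size 2)  {s, sr^2, ...} (size 2)  {sr, sr^3, ...} (size 2)
  chi_1 (triv)               1             1               1                    1                        1                       
  chi_2 (sign: r->1, s->-1)  1             1               1                    -1                       -1                      
  chi_3 (r->-1, s->1)        1             1               -1                   1                        -1                      
  chi_4 (r->-1, s->-1)       1             1               -1                   -1                       1                       
  chi_5 (2d, j=1)            2             -2              0                    0                        0                       

Spot check: chi_1 (triv) on {r^2} = 1.

Derivation: D_4 has order 2*4 = 8 with 5 conjugacy classes, hence 5 irreducibles. Sum of squared dims 1 + 1 + 1 + 1 + 4 = 8 = |G|. Linear characters come from the abelianisation; the 2-dimensional irreps have character r^k -> 2*cos(2*pi*j*k/4), reflections -> 0.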